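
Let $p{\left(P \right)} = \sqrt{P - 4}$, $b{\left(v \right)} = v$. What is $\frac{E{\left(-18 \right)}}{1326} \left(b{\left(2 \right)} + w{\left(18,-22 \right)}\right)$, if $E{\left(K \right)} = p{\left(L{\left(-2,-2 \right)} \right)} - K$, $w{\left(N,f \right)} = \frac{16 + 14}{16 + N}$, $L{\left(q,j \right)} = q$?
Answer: $\frac{147}{3757} + \frac{49 i \sqrt{6}}{22542} \approx 0.039127 + 0.0053245 i$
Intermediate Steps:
$w{\left(N,f \right)} = \frac{30}{16 + N}$
$p{\left(P \right)} = \sqrt{-4 + P}$
$E{\left(K \right)} = - K + i \sqrt{6}$ ($E{\left(K \right)} = \sqrt{-4 - 2} - K = \sqrt{-6} - K = i \sqrt{6} - K = - K + i \sqrt{6}$)
$\frac{E{\left(-18 \right)}}{1326} \left(b{\left(2 \right)} + w{\left(18,-22 \right)}\right) = \frac{\left(-1\right) \left(-18\right) + i \sqrt{6}}{1326} \left(2 + \frac{30}{16 + 18}\right) = \left(18 + i \sqrt{6}\right) \frac{1}{1326} \left(2 + \frac{30}{34}\right) = \left(\frac{3}{221} + \frac{i \sqrt{6}}{1326}\right) \left(2 + 30 \cdot \frac{1}{34}\right) = \left(\frac{3}{221} + \frac{i \sqrt{6}}{1326}\right) \left(2 + \frac{15}{17}\right) = \left(\frac{3}{221} + \frac{i \sqrt{6}}{1326}\right) \frac{49}{17} = \frac{147}{3757} + \frac{49 i \sqrt{6}}{22542}$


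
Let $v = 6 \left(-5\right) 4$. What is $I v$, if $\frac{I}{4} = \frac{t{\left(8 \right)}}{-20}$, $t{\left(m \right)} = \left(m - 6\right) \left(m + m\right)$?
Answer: $768$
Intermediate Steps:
$t{\left(m \right)} = 2 m \left(-6 + m\right)$ ($t{\left(m \right)} = \left(-6 + m\right) 2 m = 2 m \left(-6 + m\right)$)
$I = - \frac{32}{5}$ ($I = 4 \frac{2 \cdot 8 \left(-6 + 8\right)}{-20} = 4 \cdot 2 \cdot 8 \cdot 2 \left(- \frac{1}{20}\right) = 4 \cdot 32 \left(- \frac{1}{20}\right) = 4 \left(- \frac{8}{5}\right) = - \frac{32}{5} \approx -6.4$)
$v = -120$ ($v = \left(-30\right) 4 = -120$)
$I v = \left(- \frac{32}{5}\right) \left(-120\right) = 768$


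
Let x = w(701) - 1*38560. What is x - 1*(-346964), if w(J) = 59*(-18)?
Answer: 307342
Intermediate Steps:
w(J) = -1062
x = -39622 (x = -1062 - 1*38560 = -1062 - 38560 = -39622)
x - 1*(-346964) = -39622 - 1*(-346964) = -39622 + 346964 = 307342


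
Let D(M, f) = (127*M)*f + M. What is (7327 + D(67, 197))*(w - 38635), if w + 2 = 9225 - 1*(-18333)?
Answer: -18653346693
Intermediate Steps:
w = 27556 (w = -2 + (9225 - 1*(-18333)) = -2 + (9225 + 18333) = -2 + 27558 = 27556)
D(M, f) = M + 127*M*f (D(M, f) = 127*M*f + M = M + 127*M*f)
(7327 + D(67, 197))*(w - 38635) = (7327 + 67*(1 + 127*197))*(27556 - 38635) = (7327 + 67*(1 + 25019))*(-11079) = (7327 + 67*25020)*(-11079) = (7327 + 1676340)*(-11079) = 1683667*(-11079) = -18653346693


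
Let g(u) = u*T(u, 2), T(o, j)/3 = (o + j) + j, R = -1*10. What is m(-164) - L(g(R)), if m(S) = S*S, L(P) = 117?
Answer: 26779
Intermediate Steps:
R = -10
T(o, j) = 3*o + 6*j (T(o, j) = 3*((o + j) + j) = 3*((j + o) + j) = 3*(o + 2*j) = 3*o + 6*j)
g(u) = u*(12 + 3*u) (g(u) = u*(3*u + 6*2) = u*(3*u + 12) = u*(12 + 3*u))
m(S) = S**2
m(-164) - L(g(R)) = (-164)**2 - 1*117 = 26896 - 117 = 26779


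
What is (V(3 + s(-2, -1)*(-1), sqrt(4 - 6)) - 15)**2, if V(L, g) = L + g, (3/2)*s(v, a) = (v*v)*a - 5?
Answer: (6 - I*sqrt(2))**2 ≈ 34.0 - 16.971*I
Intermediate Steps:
s(v, a) = -10/3 + 2*a*v**2/3 (s(v, a) = 2*((v*v)*a - 5)/3 = 2*(v**2*a - 5)/3 = 2*(a*v**2 - 5)/3 = 2*(-5 + a*v**2)/3 = -10/3 + 2*a*v**2/3)
(V(3 + s(-2, -1)*(-1), sqrt(4 - 6)) - 15)**2 = (((3 + (-10/3 + (2/3)*(-1)*(-2)**2)*(-1)) + sqrt(4 - 6)) - 15)**2 = (((3 + (-10/3 + (2/3)*(-1)*4)*(-1)) + sqrt(-2)) - 15)**2 = (((3 + (-10/3 - 8/3)*(-1)) + I*sqrt(2)) - 15)**2 = (((3 - 6*(-1)) + I*sqrt(2)) - 15)**2 = (((3 + 6) + I*sqrt(2)) - 15)**2 = ((9 + I*sqrt(2)) - 15)**2 = (-6 + I*sqrt(2))**2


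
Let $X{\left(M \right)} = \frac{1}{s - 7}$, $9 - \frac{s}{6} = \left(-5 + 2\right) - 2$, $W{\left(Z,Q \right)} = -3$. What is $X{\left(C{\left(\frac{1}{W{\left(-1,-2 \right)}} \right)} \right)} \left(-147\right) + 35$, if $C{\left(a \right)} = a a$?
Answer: $\frac{364}{11} \approx 33.091$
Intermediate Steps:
$s = 84$ ($s = 54 - 6 \left(\left(-5 + 2\right) - 2\right) = 54 - 6 \left(-3 - 2\right) = 54 - -30 = 54 + 30 = 84$)
$C{\left(a \right)} = a^{2}$
$X{\left(M \right)} = \frac{1}{77}$ ($X{\left(M \right)} = \frac{1}{84 - 7} = \frac{1}{77}$)
$X{\left(C{\left(\frac{1}{W{\left(-1,-2 \right)}} \right)} \right)} \left(-147\right) + 35 = \frac{1}{77} \left(-147\right) + 35 = - \frac{21}{11} + 35 = \frac{364}{11}$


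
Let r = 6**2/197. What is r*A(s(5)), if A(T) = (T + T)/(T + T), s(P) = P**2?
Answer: 36/197 ≈ 0.18274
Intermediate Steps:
A(T) = 1 (A(T) = (2*T)/((2*T)) = (2*T)*(1/(2*T)) = 1)
r = 36/197 (r = 36*(1/197) = 36/197 ≈ 0.18274)
r*A(s(5)) = (36/197)*1 = 36/197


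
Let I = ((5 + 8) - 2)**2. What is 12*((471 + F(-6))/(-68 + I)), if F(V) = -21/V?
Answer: 5694/53 ≈ 107.43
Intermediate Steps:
I = 121 (I = (13 - 2)**2 = 11**2 = 121)
12*((471 + F(-6))/(-68 + I)) = 12*((471 - 21/(-6))/(-68 + 121)) = 12*((471 - 21*(-1/6))/53) = 12*((471 + 7/2)*(1/53)) = 12*((949/2)*(1/53)) = 12*(949/106) = 5694/53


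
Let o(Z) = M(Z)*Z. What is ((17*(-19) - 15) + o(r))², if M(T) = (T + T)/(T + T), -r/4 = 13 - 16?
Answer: 106276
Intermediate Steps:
r = 12 (r = -4*(13 - 16) = -4*(-3) = 12)
M(T) = 1 (M(T) = (2*T)/((2*T)) = (2*T)*(1/(2*T)) = 1)
o(Z) = Z (o(Z) = 1*Z = Z)
((17*(-19) - 15) + o(r))² = ((17*(-19) - 15) + 12)² = ((-323 - 15) + 12)² = (-338 + 12)² = (-326)² = 106276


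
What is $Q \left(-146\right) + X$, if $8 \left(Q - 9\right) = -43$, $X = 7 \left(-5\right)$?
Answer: $- \frac{2257}{4} \approx -564.25$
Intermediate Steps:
$X = -35$
$Q = \frac{29}{8}$ ($Q = 9 + \frac{1}{8} \left(-43\right) = 9 - \frac{43}{8} = \frac{29}{8} \approx 3.625$)
$Q \left(-146\right) + X = \frac{29}{8} \left(-146\right) - 35 = - \frac{2117}{4} - 35 = - \frac{2257}{4}$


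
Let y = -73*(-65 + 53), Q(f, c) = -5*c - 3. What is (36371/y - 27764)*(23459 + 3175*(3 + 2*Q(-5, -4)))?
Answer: -570427851677/146 ≈ -3.9070e+9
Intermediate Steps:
Q(f, c) = -3 - 5*c
y = 876 (y = -73*(-12) = 876)
(36371/y - 27764)*(23459 + 3175*(3 + 2*Q(-5, -4))) = (36371/876 - 27764)*(23459 + 3175*(3 + 2*(-3 - 5*(-4)))) = (36371*(1/876) - 27764)*(23459 + 3175*(3 + 2*(-3 + 20))) = (36371/876 - 27764)*(23459 + 3175*(3 + 2*17)) = -24284893*(23459 + 3175*(3 + 34))/876 = -24284893*(23459 + 3175*37)/876 = -24284893*(23459 + 117475)/876 = -24284893/876*140934 = -570427851677/146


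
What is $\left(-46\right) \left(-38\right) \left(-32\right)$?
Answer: $-55936$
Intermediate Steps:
$\left(-46\right) \left(-38\right) \left(-32\right) = 1748 \left(-32\right) = -55936$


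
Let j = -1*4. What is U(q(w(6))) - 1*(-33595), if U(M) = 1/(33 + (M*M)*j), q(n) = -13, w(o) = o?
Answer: 21601584/643 ≈ 33595.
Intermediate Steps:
j = -4
U(M) = 1/(33 - 4*M²) (U(M) = 1/(33 + (M*M)*(-4)) = 1/(33 + M²*(-4)) = 1/(33 - 4*M²))
U(q(w(6))) - 1*(-33595) = -1/(-33 + 4*(-13)²) - 1*(-33595) = -1/(-33 + 4*169) + 33595 = -1/(-33 + 676) + 33595 = -1/643 + 33595 = 21601584/643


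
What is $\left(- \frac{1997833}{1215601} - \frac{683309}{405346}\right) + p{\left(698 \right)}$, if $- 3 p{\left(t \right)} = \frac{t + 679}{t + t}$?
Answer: $- \frac{66216527104587}{18101674950332} \approx -3.658$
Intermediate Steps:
$p{\left(t \right)} = - \frac{679 + t}{6 t}$ ($p{\left(t \right)} = - \frac{\left(t + 679\right) \frac{1}{t + t}}{3} = - \frac{\left(679 + t\right) \frac{1}{2 t}}{3} = - \frac{\frac{1}{2} \frac{1}{t} \left(679 + t\right)}{3} = - \frac{679 + t}{6 t}$)
$\left(- \frac{1997833}{1215601} - \frac{683309}{405346}\right) + p{\left(698 \right)} = \left(- \frac{1997833}{1215601} - \frac{683309}{405346}\right) + \frac{-679 - 698}{6 \cdot 698} = \left(\left(-1997833\right) \frac{1}{1215601} - \frac{683309}{405346}\right) + \frac{1}{6} \cdot \frac{1}{698} \left(-679 - 698\right) = \left(- \frac{1997833}{1215601} - \frac{683309}{405346}\right) + \frac{1}{6} \cdot \frac{1}{698} \left(-1377\right) = - \frac{86339195733}{25933631734} - \frac{459}{1396} = - \frac{66216527104587}{18101674950332}$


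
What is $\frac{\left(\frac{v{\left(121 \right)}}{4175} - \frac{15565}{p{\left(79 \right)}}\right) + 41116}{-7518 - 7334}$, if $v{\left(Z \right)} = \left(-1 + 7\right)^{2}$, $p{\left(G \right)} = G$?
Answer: $- \frac{13496103669}{4898560900} \approx -2.7551$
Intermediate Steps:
$v{\left(Z \right)} = 36$ ($v{\left(Z \right)} = 6^{2} = 36$)
$\frac{\left(\frac{v{\left(121 \right)}}{4175} - \frac{15565}{p{\left(79 \right)}}\right) + 41116}{-7518 - 7334} = \frac{\left(\frac{36}{4175} - \frac{15565}{79}\right) + 41116}{-7518 - 7334} = \frac{\left(36 \cdot \frac{1}{4175} - \frac{15565}{79}\right) + 41116}{-14852} = \left(\left(\frac{36}{4175} - \frac{15565}{79}\right) + 41116\right) \left(- \frac{1}{14852}\right) = \left(- \frac{64981031}{329825} + 41116\right) \left(- \frac{1}{14852}\right) = \frac{13496103669}{329825} \left(- \frac{1}{14852}\right) = - \frac{13496103669}{4898560900}$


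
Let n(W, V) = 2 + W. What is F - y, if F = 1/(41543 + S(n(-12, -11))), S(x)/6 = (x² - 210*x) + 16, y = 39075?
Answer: -2142833924/54839 ≈ -39075.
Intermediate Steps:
S(x) = 96 - 1260*x + 6*x² (S(x) = 6*((x² - 210*x) + 16) = 6*(16 + x² - 210*x) = 96 - 1260*x + 6*x²)
F = 1/54839 (F = 1/(41543 + (96 - 1260*(2 - 12) + 6*(2 - 12)²)) = 1/(41543 + (96 - 1260*(-10) + 6*(-10)²)) = 1/(41543 + (96 + 12600 + 6*100)) = 1/(41543 + (96 + 12600 + 600)) = 1/(41543 + 13296) = 1/54839 ≈ 1.8235e-5)
F - y = 1/54839 - 1*39075 = 1/54839 - 39075 = -2142833924/54839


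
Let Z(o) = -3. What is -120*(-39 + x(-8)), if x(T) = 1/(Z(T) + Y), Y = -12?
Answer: 4688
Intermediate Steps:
x(T) = -1/15 (x(T) = 1/(-3 - 12) = 1/(-15) = -1/15)
-120*(-39 + x(-8)) = -120*(-39 - 1/15) = -120*(-586/15) = 4688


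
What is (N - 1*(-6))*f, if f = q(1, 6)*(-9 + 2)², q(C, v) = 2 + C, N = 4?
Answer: 1470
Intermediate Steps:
f = 147 (f = (2 + 1)*(-9 + 2)² = 3*(-7)² = 3*49 = 147)
(N - 1*(-6))*f = (4 - 1*(-6))*147 = (4 + 6)*147 = 10*147 = 1470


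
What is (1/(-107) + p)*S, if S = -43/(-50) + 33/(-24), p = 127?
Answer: -349891/5350 ≈ -65.400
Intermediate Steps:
S = -103/200 (S = -43*(-1/50) + 33*(-1/24) = 43/50 - 11/8 = -103/200 ≈ -0.51500)
(1/(-107) + p)*S = (1/(-107) + 127)*(-103/200) = (-1/107 + 127)*(-103/200) = (13588/107)*(-103/200) = -349891/5350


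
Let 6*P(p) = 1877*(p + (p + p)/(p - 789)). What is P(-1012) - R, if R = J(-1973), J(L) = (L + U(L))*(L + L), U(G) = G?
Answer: -85838280986/5403 ≈ -1.5887e+7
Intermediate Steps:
P(p) = 1877*p/6 + 1877*p/(3*(-789 + p)) (P(p) = (1877*(p + (p + p)/(p - 789)))/6 = (1877*(p + (2*p)/(-789 + p)))/6 = (1877*(p + 2*p/(-789 + p)))/6 = (1877*p + 3754*p/(-789 + p))/6 = 1877*p/6 + 1877*p/(3*(-789 + p)))
J(L) = 4*L² (J(L) = (L + L)*(L + L) = (2*L)*(2*L) = 4*L²)
R = 15570916 (R = 4*(-1973)² = 4*3892729 = 15570916)
P(-1012) - R = (1877/6)*(-1012)*(-787 - 1012)/(-789 - 1012) - 1*15570916 = (1877/6)*(-1012)*(-1799)/(-1801) - 15570916 = (1877/6)*(-1012)*(-1/1801)*(-1799) - 15570916 = -1708621838/5403 - 15570916 = -85838280986/5403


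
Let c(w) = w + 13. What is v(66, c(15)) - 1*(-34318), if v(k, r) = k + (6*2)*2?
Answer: 34408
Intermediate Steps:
c(w) = 13 + w
v(k, r) = 24 + k (v(k, r) = k + 12*2 = k + 24 = 24 + k)
v(66, c(15)) - 1*(-34318) = (24 + 66) - 1*(-34318) = 90 + 34318 = 34408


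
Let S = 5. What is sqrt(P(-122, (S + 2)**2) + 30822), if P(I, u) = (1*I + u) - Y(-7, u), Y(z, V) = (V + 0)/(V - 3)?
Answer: sqrt(65062630)/46 ≈ 175.35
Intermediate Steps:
Y(z, V) = V/(-3 + V)
P(I, u) = I + u - u/(-3 + u) (P(I, u) = (1*I + u) - u/(-3 + u) = (I + u) - u/(-3 + u) = I + u - u/(-3 + u))
sqrt(P(-122, (S + 2)**2) + 30822) = sqrt((-(5 + 2)**2 + (-3 + (5 + 2)**2)*(-122 + (5 + 2)**2))/(-3 + (5 + 2)**2) + 30822) = sqrt((-1*7**2 + (-3 + 7**2)*(-122 + 7**2))/(-3 + 7**2) + 30822) = sqrt((-1*49 + (-3 + 49)*(-122 + 49))/(-3 + 49) + 30822) = sqrt((-49 + 46*(-73))/46 + 30822) = sqrt((-49 - 3358)/46 + 30822) = sqrt((1/46)*(-3407) + 30822) = sqrt(-3407/46 + 30822) = sqrt(1414405/46) = sqrt(65062630)/46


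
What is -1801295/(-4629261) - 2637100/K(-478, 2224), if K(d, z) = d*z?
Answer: 3530682615335/1230309437448 ≈ 2.8698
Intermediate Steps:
-1801295/(-4629261) - 2637100/K(-478, 2224) = -1801295/(-4629261) - 2637100/((-478*2224)) = -1801295*(-1/4629261) - 2637100/(-1063072) = 1801295/4629261 - 2637100*(-1/1063072) = 1801295/4629261 + 659275/265768 = 3530682615335/1230309437448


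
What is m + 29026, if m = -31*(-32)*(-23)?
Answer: 6210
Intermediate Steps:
m = -22816 (m = 992*(-23) = -22816)
m + 29026 = -22816 + 29026 = 6210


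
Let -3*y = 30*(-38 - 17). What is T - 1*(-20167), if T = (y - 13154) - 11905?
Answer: -4342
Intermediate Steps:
y = 550 (y = -10*(-38 - 17) = -10*(-55) = -⅓*(-1650) = 550)
T = -24509 (T = (550 - 13154) - 11905 = -12604 - 11905 = -24509)
T - 1*(-20167) = -24509 - 1*(-20167) = -24509 + 20167 = -4342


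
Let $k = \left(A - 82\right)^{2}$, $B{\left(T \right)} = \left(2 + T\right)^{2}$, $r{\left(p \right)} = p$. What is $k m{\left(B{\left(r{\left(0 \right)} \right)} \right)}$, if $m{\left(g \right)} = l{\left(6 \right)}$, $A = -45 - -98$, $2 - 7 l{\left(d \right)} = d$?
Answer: $- \frac{3364}{7} \approx -480.57$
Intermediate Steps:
$l{\left(d \right)} = \frac{2}{7} - \frac{d}{7}$
$A = 53$ ($A = -45 + 98 = 53$)
$m{\left(g \right)} = - \frac{4}{7}$ ($m{\left(g \right)} = \frac{2}{7} - \frac{6}{7} = - \frac{4}{7}$)
$k = 841$ ($k = \left(53 - 82\right)^{2} = \left(-29\right)^{2} = 841$)
$k m{\left(B{\left(r{\left(0 \right)} \right)} \right)} = 841 \left(- \frac{4}{7}\right) = - \frac{3364}{7}$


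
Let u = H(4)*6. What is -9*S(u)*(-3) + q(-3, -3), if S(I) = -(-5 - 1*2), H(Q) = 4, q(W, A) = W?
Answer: 186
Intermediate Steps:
u = 24 (u = 4*6 = 24)
S(I) = 7 (S(I) = -(-5 - 2) = -1*(-7) = 7)
-9*S(u)*(-3) + q(-3, -3) = -63*(-3) - 3 = -9*(-21) - 3 = 189 - 3 = 186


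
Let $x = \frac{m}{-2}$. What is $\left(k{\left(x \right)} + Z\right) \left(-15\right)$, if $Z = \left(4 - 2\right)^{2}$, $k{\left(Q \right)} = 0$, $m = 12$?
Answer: $-60$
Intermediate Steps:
$x = -6$ ($x = \frac{12}{-2} = 12 \left(- \frac{1}{2}\right) = -6$)
$Z = 4$ ($Z = 2^{2} = 4$)
$\left(k{\left(x \right)} + Z\right) \left(-15\right) = \left(0 + 4\right) \left(-15\right) = 4 \left(-15\right) = -60$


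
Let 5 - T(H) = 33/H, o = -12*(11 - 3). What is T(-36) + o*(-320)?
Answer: 368711/12 ≈ 30726.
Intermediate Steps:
o = -96 (o = -12*8 = -96)
T(H) = 5 - 33/H
T(-36) + o*(-320) = (5 - 33/(-36)) - 96*(-320) = (5 - 33*(-1/36)) + 30720 = (5 + 11/12) + 30720 = 71/12 + 30720 = 368711/12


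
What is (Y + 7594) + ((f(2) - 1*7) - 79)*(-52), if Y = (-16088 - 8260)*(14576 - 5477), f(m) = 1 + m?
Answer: -221530542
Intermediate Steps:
Y = -221542452 (Y = -24348*9099 = -221542452)
(Y + 7594) + ((f(2) - 1*7) - 79)*(-52) = (-221542452 + 7594) + (((1 + 2) - 1*7) - 79)*(-52) = -221534858 + ((3 - 7) - 79)*(-52) = -221534858 + (-4 - 79)*(-52) = -221534858 - 83*(-52) = -221534858 + 4316 = -221530542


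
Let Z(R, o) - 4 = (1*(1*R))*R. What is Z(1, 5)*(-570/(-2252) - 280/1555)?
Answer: 127895/350186 ≈ 0.36522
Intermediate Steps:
Z(R, o) = 4 + R² (Z(R, o) = 4 + (1*(1*R))*R = 4 + (1*R)*R = 4 + R*R = 4 + R²)
Z(1, 5)*(-570/(-2252) - 280/1555) = (4 + 1²)*(-570/(-2252) - 280/1555) = (4 + 1)*(-570*(-1/2252) - 280*1/1555) = 5*(285/1126 - 56/311) = 5*(25579/350186) = 127895/350186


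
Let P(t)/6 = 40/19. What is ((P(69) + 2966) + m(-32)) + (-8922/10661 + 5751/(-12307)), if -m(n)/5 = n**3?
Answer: 415857850017723/2492893613 ≈ 1.6682e+5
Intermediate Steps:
P(t) = 240/19 (P(t) = 6*(40/19) = 240/19)
m(n) = -5*n**3
((P(69) + 2966) + m(-32)) + (-8922/10661 + 5751/(-12307)) = ((240/19 + 2966) - 5*(-32)**3) + (-8922/10661 + 5751/(-12307)) = (56594/19 - 5*(-32768)) + (-8922*1/10661 + 5751*(-1/12307)) = (56594/19 + 163840) + (-8922/10661 - 5751/12307) = 3169554/19 - 171114465/131204927 = 415857850017723/2492893613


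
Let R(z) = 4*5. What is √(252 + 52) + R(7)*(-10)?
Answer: -200 + 4*√19 ≈ -182.56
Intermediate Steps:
R(z) = 20
√(252 + 52) + R(7)*(-10) = √(252 + 52) + 20*(-10) = √304 - 200 = 4*√19 - 200 = -200 + 4*√19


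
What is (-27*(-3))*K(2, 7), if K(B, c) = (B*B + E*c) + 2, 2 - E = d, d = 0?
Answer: 1620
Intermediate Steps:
E = 2 (E = 2 - 1*0 = 2 + 0 = 2)
K(B, c) = 2 + B² + 2*c (K(B, c) = (B*B + 2*c) + 2 = (B² + 2*c) + 2 = 2 + B² + 2*c)
(-27*(-3))*K(2, 7) = (-27*(-3))*(2 + 2² + 2*7) = 81*(2 + 4 + 14) = 81*20 = 1620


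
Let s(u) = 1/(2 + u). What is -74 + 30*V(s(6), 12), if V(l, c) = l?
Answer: -281/4 ≈ -70.250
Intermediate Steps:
-74 + 30*V(s(6), 12) = -74 + 30/(2 + 6) = -74 + 30/8 = -74 + 30*(⅛) = -74 + 15/4 = -281/4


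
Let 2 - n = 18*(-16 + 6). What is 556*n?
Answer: 101192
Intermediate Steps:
n = 182 (n = 2 - 18*(-16 + 6) = 2 - 18*(-10) = 2 - 1*(-180) = 2 + 180 = 182)
556*n = 556*182 = 101192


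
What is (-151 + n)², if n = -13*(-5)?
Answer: 7396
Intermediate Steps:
n = 65
(-151 + n)² = (-151 + 65)² = (-86)² = 7396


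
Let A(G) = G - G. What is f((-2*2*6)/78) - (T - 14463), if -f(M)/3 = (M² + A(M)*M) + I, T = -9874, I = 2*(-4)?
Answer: 4116961/169 ≈ 24361.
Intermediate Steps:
A(G) = 0
I = -8
f(M) = 24 - 3*M² (f(M) = -3*((M² + 0*M) - 8) = -3*((M² + 0) - 8) = -3*(M² - 8) = -3*(-8 + M²) = 24 - 3*M²)
f((-2*2*6)/78) - (T - 14463) = (24 - 3*((-2*2*6)/78)²) - (-9874 - 14463) = (24 - 3*(-4*6*(1/78))²) - 1*(-24337) = (24 - 3*(-24*1/78)²) + 24337 = (24 - 3*(-4/13)²) + 24337 = (24 - 3*16/169) + 24337 = (24 - 48/169) + 24337 = 4008/169 + 24337 = 4116961/169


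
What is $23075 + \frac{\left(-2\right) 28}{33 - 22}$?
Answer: $\frac{253769}{11} \approx 23070.0$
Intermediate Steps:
$23075 + \frac{\left(-2\right) 28}{33 - 22} = 23075 - \frac{56}{11} = \frac{253769}{11}$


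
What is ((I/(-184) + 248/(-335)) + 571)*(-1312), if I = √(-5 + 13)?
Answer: -250640544/335 + 328*√2/23 ≈ -7.4816e+5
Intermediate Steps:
I = 2*√2 (I = √8 = 2*√2 ≈ 2.8284)
((I/(-184) + 248/(-335)) + 571)*(-1312) = (((2*√2)/(-184) + 248/(-335)) + 571)*(-1312) = (((2*√2)*(-1/184) + 248*(-1/335)) + 571)*(-1312) = ((-√2/92 - 248/335) + 571)*(-1312) = ((-248/335 - √2/92) + 571)*(-1312) = (191037/335 - √2/92)*(-1312) = -250640544/335 + 328*√2/23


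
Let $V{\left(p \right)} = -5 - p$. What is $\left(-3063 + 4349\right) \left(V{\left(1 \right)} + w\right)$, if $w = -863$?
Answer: $-1117534$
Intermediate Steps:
$\left(-3063 + 4349\right) \left(V{\left(1 \right)} + w\right) = \left(-3063 + 4349\right) \left(\left(-5 - 1\right) - 863\right) = 1286 \left(\left(-5 - 1\right) - 863\right) = 1286 \left(-6 - 863\right) = 1286 \left(-869\right) = -1117534$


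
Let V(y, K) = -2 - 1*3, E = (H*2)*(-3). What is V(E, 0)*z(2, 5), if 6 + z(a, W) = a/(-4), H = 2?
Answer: 65/2 ≈ 32.500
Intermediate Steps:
z(a, W) = -6 - a/4 (z(a, W) = -6 + a/(-4) = -6 + a*(-1/4) = -6 - a/4)
E = -12 (E = (2*2)*(-3) = 4*(-3) = -12)
V(y, K) = -5 (V(y, K) = -2 - 3 = -5)
V(E, 0)*z(2, 5) = -5*(-6 - 1/4*2) = -5*(-6 - 1/2) = -5*(-13/2) = 65/2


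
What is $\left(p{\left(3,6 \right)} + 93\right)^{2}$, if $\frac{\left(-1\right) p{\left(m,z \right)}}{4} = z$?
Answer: $4761$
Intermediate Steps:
$p{\left(m,z \right)} = - 4 z$
$\left(p{\left(3,6 \right)} + 93\right)^{2} = \left(\left(-4\right) 6 + 93\right)^{2} = \left(-24 + 93\right)^{2} = 69^{2} = 4761$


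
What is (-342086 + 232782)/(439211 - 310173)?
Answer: -4204/4963 ≈ -0.84707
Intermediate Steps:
(-342086 + 232782)/(439211 - 310173) = -109304/129038 = -109304*1/129038 = -4204/4963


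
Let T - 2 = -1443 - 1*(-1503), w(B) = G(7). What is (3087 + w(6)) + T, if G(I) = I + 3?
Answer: 3159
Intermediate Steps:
G(I) = 3 + I
w(B) = 10 (w(B) = 3 + 7 = 10)
T = 62 (T = 2 + (-1443 - 1*(-1503)) = 2 + (-1443 + 1503) = 2 + 60 = 62)
(3087 + w(6)) + T = (3087 + 10) + 62 = 3097 + 62 = 3159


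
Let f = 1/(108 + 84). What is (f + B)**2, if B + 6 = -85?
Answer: 305235841/36864 ≈ 8280.0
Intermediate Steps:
B = -91 (B = -6 - 85 = -91)
f = 1/192 ≈ 0.0052083
(f + B)**2 = (1/192 - 91)**2 = (-17471/192)**2 = 305235841/36864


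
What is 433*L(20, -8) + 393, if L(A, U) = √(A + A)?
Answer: 393 + 866*√10 ≈ 3131.5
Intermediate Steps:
L(A, U) = √2*√A (L(A, U) = √(2*A) = √2*√A)
433*L(20, -8) + 393 = 433*(√2*√20) + 393 = 433*(√2*(2*√5)) + 393 = 433*(2*√10) + 393 = 866*√10 + 393 = 393 + 866*√10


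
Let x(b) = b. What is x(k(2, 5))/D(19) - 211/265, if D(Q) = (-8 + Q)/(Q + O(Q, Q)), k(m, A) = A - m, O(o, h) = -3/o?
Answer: 240511/55385 ≈ 4.3425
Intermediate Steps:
D(Q) = (-8 + Q)/(Q - 3/Q)
x(k(2, 5))/D(19) - 211/265 = (5 - 1*2)/((19*(-8 + 19)/(-3 + 19²))) - 211/265 = (5 - 2)/((19*11/(-3 + 361))) - 211*1/265 = 3/((19*11/358)) - 211/265 = 3/((19*(1/358)*11)) - 211/265 = 3/(209/358) - 211/265 = 3*(358/209) - 211/265 = 1074/209 - 211/265 = 240511/55385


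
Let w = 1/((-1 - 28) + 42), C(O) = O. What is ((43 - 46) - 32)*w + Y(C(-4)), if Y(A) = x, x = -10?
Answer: -165/13 ≈ -12.692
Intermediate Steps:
w = 1/13 (w = 1/(-29 + 42) = 1/13 ≈ 0.076923)
Y(A) = -10
((43 - 46) - 32)*w + Y(C(-4)) = ((43 - 46) - 32)*(1/13) - 10 = (-3 - 32)*(1/13) - 10 = -35*1/13 - 10 = -35/13 - 10 = -165/13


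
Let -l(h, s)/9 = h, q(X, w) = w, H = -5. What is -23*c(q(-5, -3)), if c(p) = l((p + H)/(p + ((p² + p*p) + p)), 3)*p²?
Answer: -1242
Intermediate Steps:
l(h, s) = -9*h
c(p) = -9*p²*(-5 + p)/(2*p + 2*p²) (c(p) = (-9*(p - 5)/(p + ((p² + p*p) + p)))*p² = (-9*(-5 + p)/(p + ((p² + p²) + p)))*p² = (-9*(-5 + p)/(p + (2*p² + p)))*p² = (-9*(-5 + p)/(p + (p + 2*p²)))*p² = (-9*(-5 + p)/(2*p + 2*p²))*p² = -9*p²*(-5 + p)/(2*p + 2*p²))
-23*c(q(-5, -3)) = -207*(-3)*(5 - 1*(-3))/(2*(1 - 3)) = -207*(-3)*(5 + 3)/(2*(-2)) = -207*(-3)*(-1)*8/(2*2) = -23*54 = -1242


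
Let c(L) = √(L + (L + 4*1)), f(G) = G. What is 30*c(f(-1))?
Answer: 30*√2 ≈ 42.426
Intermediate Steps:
c(L) = √(4 + 2*L) (c(L) = √(L + (L + 4)) = √(L + (4 + L)) = √(4 + 2*L))
30*c(f(-1)) = 30*√(4 + 2*(-1)) = 30*√(4 - 2) = 30*√2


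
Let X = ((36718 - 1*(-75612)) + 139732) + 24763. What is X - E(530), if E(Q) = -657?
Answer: 277482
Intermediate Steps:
X = 276825 (X = ((36718 + 75612) + 139732) + 24763 = (112330 + 139732) + 24763 = 252062 + 24763 = 276825)
X - E(530) = 276825 - 1*(-657) = 276825 + 657 = 277482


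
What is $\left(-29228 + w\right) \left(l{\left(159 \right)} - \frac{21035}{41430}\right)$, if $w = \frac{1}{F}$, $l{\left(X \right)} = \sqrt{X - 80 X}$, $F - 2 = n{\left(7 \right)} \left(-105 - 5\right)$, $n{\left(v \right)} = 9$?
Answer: $\frac{40495551285}{2728856} - \frac{28877265 i \sqrt{12561}}{988} \approx 14840.0 - 3.2758 \cdot 10^{6} i$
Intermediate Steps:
$F = -988$ ($F = 2 + 9 \left(-105 - 5\right) = 2 + 9 \left(-110\right) = 2 - 990 = -988$)
$l{\left(X \right)} = \sqrt{79} \sqrt{- X}$ ($l{\left(X \right)} = \sqrt{- 79 X} = \sqrt{79} \sqrt{- X}$)
$w = - \frac{1}{988}$ ($w = \frac{1}{-988} = - \frac{1}{988} \approx -0.0010121$)
$\left(-29228 + w\right) \left(l{\left(159 \right)} - \frac{21035}{41430}\right) = \left(-29228 - \frac{1}{988}\right) \left(\sqrt{79} \sqrt{\left(-1\right) 159} - \frac{21035}{41430}\right) = - \frac{28877265 \left(\sqrt{79} \sqrt{-159} - \frac{4207}{8286}\right)}{988} = - \frac{28877265 \left(\sqrt{79} i \sqrt{159} - \frac{4207}{8286}\right)}{988} = - \frac{28877265 \left(i \sqrt{12561} - \frac{4207}{8286}\right)}{988} = - \frac{28877265 \left(- \frac{4207}{8286} + i \sqrt{12561}\right)}{988} = \frac{40495551285}{2728856} - \frac{28877265 i \sqrt{12561}}{988}$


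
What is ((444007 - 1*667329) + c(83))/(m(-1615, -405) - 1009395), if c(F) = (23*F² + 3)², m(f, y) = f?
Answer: -12553089589/505505 ≈ -24833.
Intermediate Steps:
c(F) = (3 + 23*F²)²
((444007 - 1*667329) + c(83))/(m(-1615, -405) - 1009395) = ((444007 - 1*667329) + (3 + 23*83²)²)/(-1615 - 1009395) = ((444007 - 667329) + (3 + 23*6889)²)/(-1011010) = (-223322 + (3 + 158447)²)*(-1/1011010) = (-223322 + 158450²)*(-1/1011010) = (-223322 + 25106402500)*(-1/1011010) = 25106179178*(-1/1011010) = -12553089589/505505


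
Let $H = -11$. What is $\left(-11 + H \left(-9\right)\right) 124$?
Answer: $10912$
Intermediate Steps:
$\left(-11 + H \left(-9\right)\right) 124 = \left(-11 - -99\right) 124 = \left(-11 + 99\right) 124 = 88 \cdot 124 = 10912$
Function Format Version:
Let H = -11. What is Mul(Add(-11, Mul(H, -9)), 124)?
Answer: 10912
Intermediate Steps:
Mul(Add(-11, Mul(H, -9)), 124) = Mul(Add(-11, Mul(-11, -9)), 124) = Mul(Add(-11, 99), 124) = Mul(88, 124) = 10912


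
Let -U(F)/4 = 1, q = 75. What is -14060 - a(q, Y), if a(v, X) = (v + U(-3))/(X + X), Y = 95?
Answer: -2671471/190 ≈ -14060.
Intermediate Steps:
U(F) = -4 (U(F) = -4*1 = -4)
a(v, X) = (-4 + v)/(2*X) (a(v, X) = (v - 4)/(X + X) = (-4 + v)/((2*X)) = (-4 + v)*(1/(2*X)) = (-4 + v)/(2*X))
-14060 - a(q, Y) = -14060 - (-4 + 75)/(2*95) = -14060 - 71/(2*95) = -14060 - 1*71/190 = -14060 - 71/190 = -2671471/190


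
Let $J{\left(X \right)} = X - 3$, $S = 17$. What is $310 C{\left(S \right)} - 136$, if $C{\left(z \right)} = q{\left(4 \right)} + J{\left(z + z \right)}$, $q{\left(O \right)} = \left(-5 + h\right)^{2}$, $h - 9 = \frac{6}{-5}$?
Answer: $\frac{59522}{5} \approx 11904.0$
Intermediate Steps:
$J{\left(X \right)} = -3 + X$
$h = \frac{39}{5}$ ($h = 9 + \frac{6}{-5} = 9 + 6 \left(- \frac{1}{5}\right) = 9 - \frac{6}{5} = \frac{39}{5} \approx 7.8$)
$q{\left(O \right)} = \frac{196}{25}$ ($q{\left(O \right)} = \left(-5 + \frac{39}{5}\right)^{2} = \left(\frac{14}{5}\right)^{2} = \frac{196}{25}$)
$C{\left(z \right)} = \frac{121}{25} + 2 z$ ($C{\left(z \right)} = \frac{196}{25} + \left(-3 + \left(z + z\right)\right) = \frac{196}{25} + \left(-3 + 2 z\right) = \frac{121}{25} + 2 z$)
$310 C{\left(S \right)} - 136 = 310 \left(\frac{121}{25} + 2 \cdot 17\right) - 136 = 310 \left(\frac{121}{25} + 34\right) - 136 = 310 \cdot \frac{971}{25} - 136 = \frac{60202}{5} - 136 = \frac{59522}{5}$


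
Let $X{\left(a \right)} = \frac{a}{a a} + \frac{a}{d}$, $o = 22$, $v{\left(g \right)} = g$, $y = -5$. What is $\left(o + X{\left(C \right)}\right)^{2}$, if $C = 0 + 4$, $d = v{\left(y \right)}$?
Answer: $\frac{184041}{400} \approx 460.1$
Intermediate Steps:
$d = -5$
$C = 4$
$X{\left(a \right)} = \frac{1}{a} - \frac{a}{5}$ ($X{\left(a \right)} = \frac{a}{a a} + \frac{a}{-5} = \frac{a}{a^{2}} + a \left(- \frac{1}{5}\right) = \frac{a}{a^{2}} - \frac{a}{5} = \frac{1}{a} - \frac{a}{5}$)
$\left(o + X{\left(C \right)}\right)^{2} = \left(22 + \left(\frac{1}{4} - \frac{4}{5}\right)\right)^{2} = \left(22 - \frac{11}{20}\right)^{2} = \left(\frac{429}{20}\right)^{2} = \frac{184041}{400}$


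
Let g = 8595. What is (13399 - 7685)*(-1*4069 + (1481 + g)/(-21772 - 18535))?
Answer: -937206045926/40307 ≈ -2.3252e+7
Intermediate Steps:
(13399 - 7685)*(-1*4069 + (1481 + g)/(-21772 - 18535)) = (13399 - 7685)*(-1*4069 + (1481 + 8595)/(-21772 - 18535)) = 5714*(-4069 + 10076/(-40307)) = 5714*(-4069 + 10076*(-1/40307)) = 5714*(-4069 - 10076/40307) = 5714*(-164019259/40307) = -937206045926/40307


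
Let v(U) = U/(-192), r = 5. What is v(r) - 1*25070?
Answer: -4813445/192 ≈ -25070.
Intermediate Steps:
v(U) = -U/192 (v(U) = U*(-1/192) = -U/192)
v(r) - 1*25070 = -1/192*5 - 1*25070 = -5/192 - 25070 = -4813445/192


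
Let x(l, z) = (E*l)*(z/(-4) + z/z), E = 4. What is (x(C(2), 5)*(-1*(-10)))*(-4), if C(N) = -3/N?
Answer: -60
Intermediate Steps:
x(l, z) = 4*l*(1 - z/4) (x(l, z) = (4*l)*(z/(-4) + z/z) = (4*l)*(z*(-¼) + 1) = (4*l)*(-z/4 + 1) = (4*l)*(1 - z/4) = 4*l*(1 - z/4))
(x(C(2), 5)*(-1*(-10)))*(-4) = (((-3/2)*(4 - 1*5))*(-1*(-10)))*(-4) = (((-3*½)*(4 - 5))*10)*(-4) = (-3/2*(-1)*10)*(-4) = ((3/2)*10)*(-4) = 15*(-4) = -60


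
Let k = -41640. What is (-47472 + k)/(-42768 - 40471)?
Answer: 89112/83239 ≈ 1.0706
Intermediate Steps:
(-47472 + k)/(-42768 - 40471) = (-47472 - 41640)/(-42768 - 40471) = -89112/(-83239) = -89112*(-1/83239) = 89112/83239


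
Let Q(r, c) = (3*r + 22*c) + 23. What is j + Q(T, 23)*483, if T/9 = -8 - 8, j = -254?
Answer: 46597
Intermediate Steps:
T = -144 (T = 9*(-8 - 8) = 9*(-16) = -144)
Q(r, c) = 23 + 3*r + 22*c
j + Q(T, 23)*483 = -254 + (23 + 3*(-144) + 22*23)*483 = -254 + (23 - 432 + 506)*483 = -254 + 97*483 = -254 + 46851 = 46597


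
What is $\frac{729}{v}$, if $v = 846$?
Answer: $\frac{81}{94} \approx 0.8617$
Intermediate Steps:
$\frac{729}{v} = \frac{729}{846} = 729 \cdot \frac{1}{846} = \frac{81}{94}$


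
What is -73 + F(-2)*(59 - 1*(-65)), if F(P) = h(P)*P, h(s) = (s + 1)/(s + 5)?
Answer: 29/3 ≈ 9.6667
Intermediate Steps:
h(s) = (1 + s)/(5 + s)
F(P) = P*(1 + P)/(5 + P) (F(P) = ((1 + P)/(5 + P))*P = P*(1 + P)/(5 + P))
-73 + F(-2)*(59 - 1*(-65)) = -73 + (-2*(1 - 2)/(5 - 2))*(59 - 1*(-65)) = -73 + (-2*(-1)/3)*(59 + 65) = -73 - 2*⅓*(-1)*124 = -73 + (⅔)*124 = -73 + 248/3 = 29/3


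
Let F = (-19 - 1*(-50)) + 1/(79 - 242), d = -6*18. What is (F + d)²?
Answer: 157552704/26569 ≈ 5929.9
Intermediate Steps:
d = -108
F = 5052/163 (F = (-19 + 50) + 1/(-163) = 31 - 1/163 = 5052/163 ≈ 30.994)
(F + d)² = (5052/163 - 108)² = (-12552/163)² = 157552704/26569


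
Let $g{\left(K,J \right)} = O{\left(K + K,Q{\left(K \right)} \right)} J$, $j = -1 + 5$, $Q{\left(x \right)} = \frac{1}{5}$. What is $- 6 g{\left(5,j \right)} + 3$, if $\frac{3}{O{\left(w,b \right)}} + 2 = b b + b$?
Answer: $\frac{483}{11} \approx 43.909$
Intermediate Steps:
$Q{\left(x \right)} = \frac{1}{5}$
$j = 4$
$O{\left(w,b \right)} = \frac{3}{-2 + b + b^{2}}$ ($O{\left(w,b \right)} = \frac{3}{-2 + \left(b b + b\right)} = \frac{3}{-2 + \left(b^{2} + b\right)} = \frac{3}{-2 + \left(b + b^{2}\right)} = \frac{3}{-2 + b + b^{2}}$)
$g{\left(K,J \right)} = - \frac{75 J}{44}$ ($g{\left(K,J \right)} = \frac{3}{-2 + \frac{1}{5} + \left(\frac{1}{5}\right)^{2}} J = \frac{3}{-2 + \frac{1}{5} + \frac{1}{25}} J = \frac{3}{- \frac{44}{25}} J = 3 \left(- \frac{25}{44}\right) J = - \frac{75 J}{44}$)
$- 6 g{\left(5,j \right)} + 3 = - 6 \left(\left(- \frac{75}{44}\right) 4\right) + 3 = \left(-6\right) \left(- \frac{75}{11}\right) + 3 = \frac{450}{11} + 3 = \frac{483}{11}$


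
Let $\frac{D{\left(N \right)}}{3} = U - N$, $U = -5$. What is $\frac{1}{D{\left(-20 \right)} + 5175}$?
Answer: $\frac{1}{5220} \approx 0.00019157$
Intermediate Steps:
$D{\left(N \right)} = -15 - 3 N$ ($D{\left(N \right)} = 3 \left(-5 - N\right) = -15 - 3 N$)
$\frac{1}{D{\left(-20 \right)} + 5175} = \frac{1}{\left(-15 - -60\right) + 5175} = \frac{1}{\left(-15 + 60\right) + 5175} = \frac{1}{45 + 5175} = \frac{1}{5220}$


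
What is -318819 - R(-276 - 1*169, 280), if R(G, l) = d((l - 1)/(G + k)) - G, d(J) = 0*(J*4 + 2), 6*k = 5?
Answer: -319264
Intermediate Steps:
k = 5/6 (k = (1/6)*5 = 5/6 ≈ 0.83333)
d(J) = 0 (d(J) = 0*(4*J + 2) = 0*(2 + 4*J) = 0)
R(G, l) = -G (R(G, l) = 0 - G = -G)
-318819 - R(-276 - 1*169, 280) = -318819 - (-1)*(-276 - 1*169) = -318819 - (-1)*(-276 - 169) = -318819 - (-1)*(-445) = -318819 - 1*445 = -318819 - 445 = -319264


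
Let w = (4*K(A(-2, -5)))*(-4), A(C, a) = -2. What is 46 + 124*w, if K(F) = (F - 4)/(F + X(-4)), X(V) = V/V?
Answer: -11858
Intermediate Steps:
X(V) = 1
K(F) = (-4 + F)/(1 + F) (K(F) = (F - 4)/(F + 1) = (-4 + F)/(1 + F))
w = -96 (w = (4*((-4 - 2)/(1 - 2)))*(-4) = (4*(-6/(-1)))*(-4) = (4*(-1*(-6)))*(-4) = (4*6)*(-4) = 24*(-4) = -96)
46 + 124*w = 46 + 124*(-96) = 46 - 11904 = -11858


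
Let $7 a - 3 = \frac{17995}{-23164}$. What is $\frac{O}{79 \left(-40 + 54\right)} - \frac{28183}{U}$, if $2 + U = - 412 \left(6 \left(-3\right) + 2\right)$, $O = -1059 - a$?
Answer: $- \frac{3093078572007}{590911091960} \approx -5.2344$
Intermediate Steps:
$a = \frac{51497}{162148}$ ($a = \frac{3}{7} + \frac{17995 \frac{1}{-23164}}{7} = \frac{3}{7} + \frac{17995 \left(- \frac{1}{23164}\right)}{7} = \frac{3}{7} + \frac{1}{7} \left(- \frac{17995}{23164}\right) = \frac{3}{7} - \frac{17995}{162148} = \frac{51497}{162148} \approx 0.31759$)
$O = - \frac{171766229}{162148}$ ($O = -1059 - \frac{51497}{162148} = - \frac{171766229}{162148} \approx -1059.3$)
$U = 6590$ ($U = -2 - 412 \left(6 \left(-3\right) + 2\right) = -2 - 412 \left(-18 + 2\right) = -2 - -6592 = -2 + 6592 = 6590$)
$\frac{O}{79 \left(-40 + 54\right)} - \frac{28183}{U} = - \frac{171766229}{162148 \cdot 79 \left(-40 + 54\right)} - \frac{28183}{6590} = - \frac{171766229}{162148 \cdot 79 \cdot 14} - \frac{28183}{6590} = - \frac{171766229}{162148 \cdot 1106} - \frac{28183}{6590} = \left(- \frac{171766229}{162148}\right) \frac{1}{1106} - \frac{28183}{6590} = - \frac{171766229}{179335688} - \frac{28183}{6590} = - \frac{3093078572007}{590911091960}$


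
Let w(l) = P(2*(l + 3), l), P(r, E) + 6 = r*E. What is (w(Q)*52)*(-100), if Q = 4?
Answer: -260000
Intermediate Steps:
P(r, E) = -6 + E*r (P(r, E) = -6 + r*E = -6 + E*r)
w(l) = -6 + l*(6 + 2*l) (w(l) = -6 + l*(2*(l + 3)) = -6 + l*(2*(3 + l)) = -6 + l*(6 + 2*l))
(w(Q)*52)*(-100) = ((-6 + 2*4*(3 + 4))*52)*(-100) = ((-6 + 2*4*7)*52)*(-100) = ((-6 + 56)*52)*(-100) = (50*52)*(-100) = 2600*(-100) = -260000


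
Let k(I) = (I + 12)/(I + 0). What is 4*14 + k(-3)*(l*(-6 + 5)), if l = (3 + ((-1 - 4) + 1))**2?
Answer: 59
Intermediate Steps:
k(I) = (12 + I)/I
l = 1 (l = (3 + (-5 + 1))**2 = (3 - 4)**2 = (-1)**2 = 1)
4*14 + k(-3)*(l*(-6 + 5)) = 4*14 + ((12 - 3)/(-3))*(1*(-6 + 5)) = 56 + (-1/3*9)*(1*(-1)) = 56 - 3*(-1) = 56 + 3 = 59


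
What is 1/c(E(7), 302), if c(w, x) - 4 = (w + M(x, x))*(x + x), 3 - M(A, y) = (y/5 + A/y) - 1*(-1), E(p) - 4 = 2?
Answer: -5/161248 ≈ -3.1008e-5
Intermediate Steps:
E(p) = 6 (E(p) = 4 + 2 = 6)
M(A, y) = 2 - y/5 - A/y (M(A, y) = 3 - ((y/5 + A/y) - 1*(-1)) = 3 - ((y*(1/5) + A/y) + 1) = 3 - ((y/5 + A/y) + 1) = 3 - (1 + y/5 + A/y) = 3 + (-1 - y/5 - A/y) = 2 - y/5 - A/y)
c(w, x) = 4 + 2*x*(1 + w - x/5) (c(w, x) = 4 + (w + (2 - x/5 - x/x))*(x + x) = 4 + (w + (2 - x/5 - 1))*(2*x) = 4 + (w + (1 - x/5))*(2*x) = 4 + (1 + w - x/5)*(2*x) = 4 + 2*x*(1 + w - x/5))
1/c(E(7), 302) = 1/(4 + 2*6*302 - 2/5*302*(-5 + 302)) = 1/(4 + 3624 - 2/5*302*297) = 1/(4 + 3624 - 179388/5) = 1/(-161248/5) = -5/161248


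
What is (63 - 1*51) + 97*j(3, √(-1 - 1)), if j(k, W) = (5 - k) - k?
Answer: -85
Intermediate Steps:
j(k, W) = 5 - 2*k
(63 - 1*51) + 97*j(3, √(-1 - 1)) = (63 - 1*51) + 97*(5 - 2*3) = (63 - 51) + 97*(5 - 6) = 12 + 97*(-1) = 12 - 97 = -85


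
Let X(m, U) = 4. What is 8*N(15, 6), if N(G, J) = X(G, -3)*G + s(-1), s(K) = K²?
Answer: 488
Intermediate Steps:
N(G, J) = 1 + 4*G (N(G, J) = 4*G + (-1)² = 4*G + 1 = 1 + 4*G)
8*N(15, 6) = 8*(1 + 4*15) = 8*(1 + 60) = 8*61 = 488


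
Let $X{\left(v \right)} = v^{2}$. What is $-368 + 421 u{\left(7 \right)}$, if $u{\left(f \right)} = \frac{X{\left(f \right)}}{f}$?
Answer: $2579$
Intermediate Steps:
$u{\left(f \right)} = f$ ($u{\left(f \right)} = \frac{f^{2}}{f} = f$)
$-368 + 421 u{\left(7 \right)} = -368 + 421 \cdot 7 = -368 + 2947 = 2579$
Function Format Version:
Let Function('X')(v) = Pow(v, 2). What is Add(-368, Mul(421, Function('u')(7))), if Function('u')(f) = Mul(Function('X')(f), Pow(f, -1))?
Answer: 2579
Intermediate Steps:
Function('u')(f) = f (Function('u')(f) = Mul(Pow(f, 2), Pow(f, -1)) = f)
Add(-368, Mul(421, Function('u')(7))) = Add(-368, Mul(421, 7)) = Add(-368, 2947) = 2579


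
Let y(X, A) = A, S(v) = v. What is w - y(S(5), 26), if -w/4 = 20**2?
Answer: -1626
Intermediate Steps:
w = -1600 (w = -4*20**2 = -4*400 = -1600)
w - y(S(5), 26) = -1600 - 1*26 = -1600 - 26 = -1626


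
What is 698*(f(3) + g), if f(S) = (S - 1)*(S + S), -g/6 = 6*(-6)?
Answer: 159144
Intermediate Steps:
g = 216 (g = -36*(-6) = -6*(-36) = 216)
f(S) = 2*S*(-1 + S) (f(S) = (-1 + S)*(2*S) = 2*S*(-1 + S))
698*(f(3) + g) = 698*(2*3*(-1 + 3) + 216) = 698*(2*3*2 + 216) = 698*(12 + 216) = 698*228 = 159144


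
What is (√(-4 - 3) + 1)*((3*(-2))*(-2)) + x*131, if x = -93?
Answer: -12171 + 12*I*√7 ≈ -12171.0 + 31.749*I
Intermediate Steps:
(√(-4 - 3) + 1)*((3*(-2))*(-2)) + x*131 = (√(-4 - 3) + 1)*((3*(-2))*(-2)) - 93*131 = (√(-7) + 1)*(-6*(-2)) - 12183 = (I*√7 + 1)*12 - 12183 = (1 + I*√7)*12 - 12183 = (12 + 12*I*√7) - 12183 = -12171 + 12*I*√7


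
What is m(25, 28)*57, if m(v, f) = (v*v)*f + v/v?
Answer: 997557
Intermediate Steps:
m(v, f) = 1 + f*v² (m(v, f) = v²*f + 1 = f*v² + 1 = 1 + f*v²)
m(25, 28)*57 = (1 + 28*25²)*57 = (1 + 28*625)*57 = (1 + 17500)*57 = 17501*57 = 997557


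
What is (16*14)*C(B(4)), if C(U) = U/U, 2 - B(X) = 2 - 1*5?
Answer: 224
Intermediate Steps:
B(X) = 5 (B(X) = 2 - (2 - 1*5) = 2 - (2 - 5) = 2 - 1*(-3) = 2 + 3 = 5)
C(U) = 1
(16*14)*C(B(4)) = (16*14)*1 = 224*1 = 224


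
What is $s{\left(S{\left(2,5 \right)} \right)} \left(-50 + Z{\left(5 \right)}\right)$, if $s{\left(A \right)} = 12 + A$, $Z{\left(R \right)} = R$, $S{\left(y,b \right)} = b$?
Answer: $-765$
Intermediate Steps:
$s{\left(S{\left(2,5 \right)} \right)} \left(-50 + Z{\left(5 \right)}\right) = \left(12 + 5\right) \left(-50 + 5\right) = 17 \left(-45\right) = -765$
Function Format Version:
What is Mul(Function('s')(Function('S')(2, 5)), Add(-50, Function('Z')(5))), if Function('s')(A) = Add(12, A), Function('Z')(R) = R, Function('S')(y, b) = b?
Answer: -765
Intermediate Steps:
Mul(Function('s')(Function('S')(2, 5)), Add(-50, Function('Z')(5))) = Mul(Add(12, 5), Add(-50, 5)) = Mul(17, -45) = -765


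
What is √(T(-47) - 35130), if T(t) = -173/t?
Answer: I*√77594039/47 ≈ 187.42*I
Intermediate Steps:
√(T(-47) - 35130) = √(-173/(-47) - 35130) = √(-173*(-1/47) - 35130) = √(173/47 - 35130) = √(-1650937/47) = I*√77594039/47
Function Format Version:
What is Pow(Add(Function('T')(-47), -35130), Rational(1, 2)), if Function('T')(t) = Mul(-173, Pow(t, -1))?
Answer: Mul(Rational(1, 47), I, Pow(77594039, Rational(1, 2))) ≈ Mul(187.42, I)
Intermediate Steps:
Pow(Add(Function('T')(-47), -35130), Rational(1, 2)) = Pow(Add(Mul(-173, Pow(-47, -1)), -35130), Rational(1, 2)) = Pow(Add(Mul(-173, Rational(-1, 47)), -35130), Rational(1, 2)) = Pow(Add(Rational(173, 47), -35130), Rational(1, 2)) = Pow(Rational(-1650937, 47), Rational(1, 2)) = Mul(Rational(1, 47), I, Pow(77594039, Rational(1, 2)))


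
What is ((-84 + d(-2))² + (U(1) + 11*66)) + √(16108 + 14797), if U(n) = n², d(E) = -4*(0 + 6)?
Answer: 12391 + √30905 ≈ 12567.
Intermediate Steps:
d(E) = -24 (d(E) = -4*6 = -24)
((-84 + d(-2))² + (U(1) + 11*66)) + √(16108 + 14797) = ((-84 - 24)² + (1² + 11*66)) + √(16108 + 14797) = ((-108)² + (1 + 726)) + √30905 = (11664 + 727) + √30905 = 12391 + √30905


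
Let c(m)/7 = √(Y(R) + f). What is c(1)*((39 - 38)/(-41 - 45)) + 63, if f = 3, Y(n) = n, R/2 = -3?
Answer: 63 - 7*I*√3/86 ≈ 63.0 - 0.14098*I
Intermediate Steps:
R = -6 (R = 2*(-3) = -6)
c(m) = 7*I*√3 (c(m) = 7*√(-6 + 3) = 7*√(-3) = 7*(I*√3) = 7*I*√3)
c(1)*((39 - 38)/(-41 - 45)) + 63 = (7*I*√3)*((39 - 38)/(-41 - 45)) + 63 = (7*I*√3)*(1/(-86)) + 63 = (7*I*√3)*(1*(-1/86)) + 63 = (7*I*√3)*(-1/86) + 63 = -7*I*√3/86 + 63 = 63 - 7*I*√3/86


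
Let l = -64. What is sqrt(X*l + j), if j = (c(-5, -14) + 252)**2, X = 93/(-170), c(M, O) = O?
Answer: 2*sqrt(102376465)/85 ≈ 238.07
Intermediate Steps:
X = -93/170 (X = 93*(-1/170) = -93/170 ≈ -0.54706)
j = 56644 (j = (-14 + 252)**2 = 238**2 = 56644)
sqrt(X*l + j) = sqrt(-93/170*(-64) + 56644) = sqrt(2976/85 + 56644) = sqrt(4817716/85) = 2*sqrt(102376465)/85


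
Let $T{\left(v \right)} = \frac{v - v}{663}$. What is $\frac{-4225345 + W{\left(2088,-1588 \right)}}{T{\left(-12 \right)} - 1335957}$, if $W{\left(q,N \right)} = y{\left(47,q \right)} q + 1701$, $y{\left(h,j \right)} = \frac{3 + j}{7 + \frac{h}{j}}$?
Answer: $\frac{52815067268}{19589137491} \approx 2.6961$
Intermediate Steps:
$T{\left(v \right)} = 0$ ($T{\left(v \right)} = 0 \cdot \frac{1}{663} = 0$)
$y{\left(h,j \right)} = \frac{3 + j}{7 + \frac{h}{j}}$
$W{\left(q,N \right)} = 1701 + \frac{q^{2} \left(3 + q\right)}{47 + 7 q}$ ($W{\left(q,N \right)} = \frac{q \left(3 + q\right)}{47 + 7 q} q + 1701 = \frac{q^{2} \left(3 + q\right)}{47 + 7 q} + 1701 = 1701 + \frac{q^{2} \left(3 + q\right)}{47 + 7 q}$)
$\frac{-4225345 + W{\left(2088,-1588 \right)}}{T{\left(-12 \right)} - 1335957} = \frac{-4225345 + \frac{79947 + 11907 \cdot 2088 + 2088^{2} \left(3 + 2088\right)}{47 + 7 \cdot 2088}}{0 - 1335957} = \frac{-4225345 + \frac{79947 + 24861816 + 4359744 \cdot 2091}{47 + 14616}}{-1335957} = \left(-4225345 + \frac{79947 + 24861816 + 9116224704}{14663}\right) \left(- \frac{1}{1335957}\right) = \left(-4225345 + \frac{1}{14663} \cdot 9141166467\right) \left(- \frac{1}{1335957}\right) = \left(-4225345 + \frac{9141166467}{14663}\right) \left(- \frac{1}{1335957}\right) = \left(- \frac{52815067268}{14663}\right) \left(- \frac{1}{1335957}\right) = \frac{52815067268}{19589137491}$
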